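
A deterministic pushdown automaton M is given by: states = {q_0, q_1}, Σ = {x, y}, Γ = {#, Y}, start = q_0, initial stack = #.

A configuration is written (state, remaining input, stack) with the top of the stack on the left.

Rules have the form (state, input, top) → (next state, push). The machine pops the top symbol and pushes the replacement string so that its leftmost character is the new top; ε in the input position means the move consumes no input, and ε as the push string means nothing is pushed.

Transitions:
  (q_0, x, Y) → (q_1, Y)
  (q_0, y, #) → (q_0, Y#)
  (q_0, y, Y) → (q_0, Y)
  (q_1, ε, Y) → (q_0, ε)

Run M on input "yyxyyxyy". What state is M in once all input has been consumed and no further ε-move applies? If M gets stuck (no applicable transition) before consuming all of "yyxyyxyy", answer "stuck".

q_0

(q_0, yyxyyxyy, #) ⊢ (q_0, yxyyxyy, Y#) ⊢ (q_0, xyyxyy, Y#) ⊢ (q_1, yyxyy, Y#) ⊢ (q_0, yyxyy, #) ⊢ (q_0, yxyy, Y#) ⊢ (q_0, xyy, Y#) ⊢ (q_1, yy, Y#) ⊢ (q_0, yy, #) ⊢ (q_0, y, Y#) ⊢ (q_0, ε, Y#)
All input consumed; M is in state q_0.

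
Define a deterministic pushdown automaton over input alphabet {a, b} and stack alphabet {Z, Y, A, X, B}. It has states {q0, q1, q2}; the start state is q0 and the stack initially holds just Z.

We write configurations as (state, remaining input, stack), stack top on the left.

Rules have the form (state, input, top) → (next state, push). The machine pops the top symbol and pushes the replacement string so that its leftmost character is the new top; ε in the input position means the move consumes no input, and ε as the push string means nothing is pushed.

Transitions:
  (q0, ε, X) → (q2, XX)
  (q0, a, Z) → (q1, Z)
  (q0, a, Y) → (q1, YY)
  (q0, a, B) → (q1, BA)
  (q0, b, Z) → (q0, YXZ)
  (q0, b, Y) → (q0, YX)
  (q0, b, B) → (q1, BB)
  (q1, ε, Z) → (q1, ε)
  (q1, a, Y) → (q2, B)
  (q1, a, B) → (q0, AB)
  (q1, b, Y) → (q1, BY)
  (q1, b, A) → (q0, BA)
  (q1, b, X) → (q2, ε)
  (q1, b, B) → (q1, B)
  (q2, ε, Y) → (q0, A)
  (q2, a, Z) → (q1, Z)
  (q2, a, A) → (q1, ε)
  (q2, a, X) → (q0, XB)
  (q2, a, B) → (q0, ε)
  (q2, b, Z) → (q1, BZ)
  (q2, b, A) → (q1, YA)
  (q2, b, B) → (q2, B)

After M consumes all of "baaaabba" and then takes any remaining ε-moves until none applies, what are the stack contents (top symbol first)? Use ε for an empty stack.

ABYYXZ

(q0, baaaabba, Z)
  read b, top Z: go to q0, push YXZ → (q0, aaaabba, YXZ)
  read a, top Y: go to q1, push YY → (q1, aaabba, YYXZ)
  read a, top Y: go to q2, push B → (q2, aabba, BYXZ)
  read a, top B: go to q0, push ε → (q0, abba, YXZ)
  read a, top Y: go to q1, push YY → (q1, bba, YYXZ)
  read b, top Y: go to q1, push BY → (q1, ba, BYYXZ)
  read b, top B: go to q1, push B → (q1, a, BYYXZ)
  read a, top B: go to q0, push AB → (q0, ε, ABYYXZ)
All input consumed in state q0 with stack ABYYXZ.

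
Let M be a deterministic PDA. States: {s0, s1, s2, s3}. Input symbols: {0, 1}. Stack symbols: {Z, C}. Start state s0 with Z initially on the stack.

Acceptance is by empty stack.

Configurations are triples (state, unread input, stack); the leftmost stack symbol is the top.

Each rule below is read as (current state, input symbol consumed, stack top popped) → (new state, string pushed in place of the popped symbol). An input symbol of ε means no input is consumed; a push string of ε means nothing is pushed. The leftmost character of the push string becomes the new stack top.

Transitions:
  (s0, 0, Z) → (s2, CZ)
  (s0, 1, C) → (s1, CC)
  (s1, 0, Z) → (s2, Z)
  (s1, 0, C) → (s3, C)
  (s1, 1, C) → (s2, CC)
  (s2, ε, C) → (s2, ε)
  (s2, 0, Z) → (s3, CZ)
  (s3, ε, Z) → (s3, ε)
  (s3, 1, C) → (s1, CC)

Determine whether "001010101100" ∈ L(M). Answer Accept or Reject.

Reject

(s0, 001010101100, Z)
  read 0, top Z: go to s2, push CZ → (s2, 01010101100, CZ)
  ε-move, top C: go to s2, push ε → (s2, 01010101100, Z)
  read 0, top Z: go to s3, push CZ → (s3, 1010101100, CZ)
  read 1, top C: go to s1, push CC → (s1, 010101100, CCZ)
  read 0, top C: go to s3, push C → (s3, 10101100, CCZ)
  read 1, top C: go to s1, push CC → (s1, 0101100, CCCZ)
  read 0, top C: go to s3, push C → (s3, 101100, CCCZ)
  read 1, top C: go to s1, push CC → (s1, 01100, CCCCZ)
  read 0, top C: go to s3, push C → (s3, 1100, CCCCZ)
  read 1, top C: go to s1, push CC → (s1, 100, CCCCCZ)
  read 1, top C: go to s2, push CC → (s2, 00, CCCCCCZ)
  ε-move, top C: go to s2, push ε → (s2, 00, CCCCCZ)
  ε-move, top C: go to s2, push ε → (s2, 00, CCCCZ)
  ε-move, top C: go to s2, push ε → (s2, 00, CCCZ)
  ε-move, top C: go to s2, push ε → (s2, 00, CCZ)
  ε-move, top C: go to s2, push ε → (s2, 00, CZ)
  ε-move, top C: go to s2, push ε → (s2, 00, Z)
  read 0, top Z: go to s3, push CZ → (s3, 0, CZ)
No transition applies at (s3, 0, CZ); input not fully consumed.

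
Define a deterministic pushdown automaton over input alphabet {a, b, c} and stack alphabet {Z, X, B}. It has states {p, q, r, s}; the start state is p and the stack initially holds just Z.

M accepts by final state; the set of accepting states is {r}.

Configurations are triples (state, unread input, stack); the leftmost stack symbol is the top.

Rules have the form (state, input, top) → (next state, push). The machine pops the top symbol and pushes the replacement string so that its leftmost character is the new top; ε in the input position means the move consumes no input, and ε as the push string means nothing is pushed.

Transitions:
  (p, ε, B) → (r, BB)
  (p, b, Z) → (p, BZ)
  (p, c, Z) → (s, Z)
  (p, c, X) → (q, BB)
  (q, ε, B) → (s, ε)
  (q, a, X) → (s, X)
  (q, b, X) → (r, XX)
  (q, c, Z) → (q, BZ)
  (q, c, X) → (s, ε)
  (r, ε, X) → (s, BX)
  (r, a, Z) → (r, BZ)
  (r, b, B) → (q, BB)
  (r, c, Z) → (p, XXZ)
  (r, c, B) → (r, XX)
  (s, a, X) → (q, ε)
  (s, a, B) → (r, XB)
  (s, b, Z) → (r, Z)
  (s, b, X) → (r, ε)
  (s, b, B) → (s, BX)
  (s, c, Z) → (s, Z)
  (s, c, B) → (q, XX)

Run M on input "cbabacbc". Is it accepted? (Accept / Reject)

(p, cbabacbc, Z)
  read c, top Z: go to s, push Z → (s, babacbc, Z)
  read b, top Z: go to r, push Z → (r, abacbc, Z)
  read a, top Z: go to r, push BZ → (r, bacbc, BZ)
  read b, top B: go to q, push BB → (q, acbc, BBZ)
  ε-move, top B: go to s, push ε → (s, acbc, BZ)
  read a, top B: go to r, push XB → (r, cbc, XBZ)
  ε-move, top X: go to s, push BX → (s, cbc, BXBZ)
  read c, top B: go to q, push XX → (q, bc, XXXBZ)
  read b, top X: go to r, push XX → (r, c, XXXXBZ)
  ε-move, top X: go to s, push BX → (s, c, BXXXXBZ)
  read c, top B: go to q, push XX → (q, ε, XXXXXXBZ)
All input consumed; state q ∉ F and no further ε-move applies.

Reject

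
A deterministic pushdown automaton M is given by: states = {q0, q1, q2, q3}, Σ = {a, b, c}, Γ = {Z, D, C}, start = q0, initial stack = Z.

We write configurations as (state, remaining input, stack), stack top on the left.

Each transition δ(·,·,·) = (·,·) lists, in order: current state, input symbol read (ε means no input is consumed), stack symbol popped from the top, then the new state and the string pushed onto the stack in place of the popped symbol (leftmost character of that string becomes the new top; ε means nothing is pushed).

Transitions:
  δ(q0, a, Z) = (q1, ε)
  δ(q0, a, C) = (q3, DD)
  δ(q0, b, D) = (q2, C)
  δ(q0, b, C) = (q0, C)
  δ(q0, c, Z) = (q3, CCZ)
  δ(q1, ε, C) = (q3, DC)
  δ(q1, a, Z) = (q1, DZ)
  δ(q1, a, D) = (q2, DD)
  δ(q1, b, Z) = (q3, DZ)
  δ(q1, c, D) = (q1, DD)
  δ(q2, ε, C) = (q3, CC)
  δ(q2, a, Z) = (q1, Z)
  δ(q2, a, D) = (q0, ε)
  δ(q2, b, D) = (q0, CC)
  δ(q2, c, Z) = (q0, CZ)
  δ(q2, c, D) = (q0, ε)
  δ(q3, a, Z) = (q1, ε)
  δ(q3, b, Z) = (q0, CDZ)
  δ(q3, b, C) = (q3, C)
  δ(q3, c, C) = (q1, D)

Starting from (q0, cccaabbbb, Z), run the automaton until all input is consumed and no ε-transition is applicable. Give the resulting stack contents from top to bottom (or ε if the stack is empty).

(q0, cccaabbbb, Z)
  read c, top Z: go to q3, push CCZ → (q3, ccaabbbb, CCZ)
  read c, top C: go to q1, push D → (q1, caabbbb, DCZ)
  read c, top D: go to q1, push DD → (q1, aabbbb, DDCZ)
  read a, top D: go to q2, push DD → (q2, abbbb, DDDCZ)
  read a, top D: go to q0, push ε → (q0, bbbb, DDCZ)
  read b, top D: go to q2, push C → (q2, bbb, CDCZ)
  ε-move, top C: go to q3, push CC → (q3, bbb, CCDCZ)
  read b, top C: go to q3, push C → (q3, bb, CCDCZ)
  read b, top C: go to q3, push C → (q3, b, CCDCZ)
  read b, top C: go to q3, push C → (q3, ε, CCDCZ)
All input consumed in state q3 with stack CCDCZ.

CCDCZ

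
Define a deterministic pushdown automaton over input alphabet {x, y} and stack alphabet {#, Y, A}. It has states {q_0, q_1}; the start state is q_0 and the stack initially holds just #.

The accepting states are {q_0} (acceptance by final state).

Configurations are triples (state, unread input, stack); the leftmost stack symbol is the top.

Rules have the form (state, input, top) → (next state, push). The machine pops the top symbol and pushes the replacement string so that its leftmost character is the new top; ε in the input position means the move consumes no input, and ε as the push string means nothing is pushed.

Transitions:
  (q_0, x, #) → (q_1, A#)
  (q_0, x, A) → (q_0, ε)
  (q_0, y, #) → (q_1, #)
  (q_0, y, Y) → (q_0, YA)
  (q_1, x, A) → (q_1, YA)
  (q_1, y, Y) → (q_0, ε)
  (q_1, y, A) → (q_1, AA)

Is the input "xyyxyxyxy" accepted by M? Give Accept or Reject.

(q_0, xyyxyxyxy, #)
  read x, top #: go to q_1, push A# → (q_1, yyxyxyxy, A#)
  read y, top A: go to q_1, push AA → (q_1, yxyxyxy, AA#)
  read y, top A: go to q_1, push AA → (q_1, xyxyxy, AAA#)
  read x, top A: go to q_1, push YA → (q_1, yxyxy, YAAA#)
  read y, top Y: go to q_0, push ε → (q_0, xyxy, AAA#)
  read x, top A: go to q_0, push ε → (q_0, yxy, AA#)
No transition applies at (q_0, yxy, AA#); input not fully consumed.

Reject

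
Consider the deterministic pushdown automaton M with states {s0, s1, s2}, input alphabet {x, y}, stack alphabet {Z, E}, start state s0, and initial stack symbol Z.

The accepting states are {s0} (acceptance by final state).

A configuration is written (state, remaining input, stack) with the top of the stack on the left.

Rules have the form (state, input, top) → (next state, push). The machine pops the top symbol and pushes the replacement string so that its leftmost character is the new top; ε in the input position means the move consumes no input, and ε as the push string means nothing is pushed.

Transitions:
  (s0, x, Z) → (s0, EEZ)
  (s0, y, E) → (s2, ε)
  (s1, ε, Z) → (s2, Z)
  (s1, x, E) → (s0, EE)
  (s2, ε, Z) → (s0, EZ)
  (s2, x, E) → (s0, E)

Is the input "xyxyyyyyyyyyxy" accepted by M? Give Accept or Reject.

(s0, xyxyyyyyyyyyxy, Z) ⊢ (s0, yxyyyyyyyyyxy, EEZ) ⊢ (s2, xyyyyyyyyyxy, EZ) ⊢ (s0, yyyyyyyyyxy, EZ) ⊢ (s2, yyyyyyyyxy, Z) ⊢ (s0, yyyyyyyyxy, EZ) ⊢ (s2, yyyyyyyxy, Z) ⊢ (s0, yyyyyyyxy, EZ) ⊢ (s2, yyyyyyxy, Z) ⊢ (s0, yyyyyyxy, EZ) ⊢ (s2, yyyyyxy, Z) ⊢ (s0, yyyyyxy, EZ) ⊢ (s2, yyyyxy, Z) ⊢ (s0, yyyyxy, EZ) ⊢ (s2, yyyxy, Z) ⊢ (s0, yyyxy, EZ) ⊢ (s2, yyxy, Z) ⊢ (s0, yyxy, EZ) ⊢ (s2, yxy, Z) ⊢ (s0, yxy, EZ) ⊢ (s2, xy, Z) ⊢ (s0, xy, EZ)
No transition applies at (s0, xy, EZ); input not fully consumed.

Reject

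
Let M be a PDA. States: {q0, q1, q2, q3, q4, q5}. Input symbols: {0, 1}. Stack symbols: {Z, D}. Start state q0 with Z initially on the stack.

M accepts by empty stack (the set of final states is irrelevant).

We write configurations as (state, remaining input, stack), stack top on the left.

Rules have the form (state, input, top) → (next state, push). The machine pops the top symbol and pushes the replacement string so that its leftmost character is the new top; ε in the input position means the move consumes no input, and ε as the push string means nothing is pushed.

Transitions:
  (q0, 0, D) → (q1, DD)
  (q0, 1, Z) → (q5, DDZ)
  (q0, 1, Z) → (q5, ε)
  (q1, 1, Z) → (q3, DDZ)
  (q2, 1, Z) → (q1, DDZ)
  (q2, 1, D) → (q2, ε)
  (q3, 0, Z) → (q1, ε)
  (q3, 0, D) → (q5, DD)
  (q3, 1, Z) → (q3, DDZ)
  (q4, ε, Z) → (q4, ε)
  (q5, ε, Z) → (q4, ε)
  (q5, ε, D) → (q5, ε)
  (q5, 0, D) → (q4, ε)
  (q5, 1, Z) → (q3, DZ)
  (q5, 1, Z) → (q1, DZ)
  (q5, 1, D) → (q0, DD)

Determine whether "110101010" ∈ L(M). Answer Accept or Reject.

One accepting computation: (q0, 110101010, Z) ⊢ (q5, 10101010, DDZ) ⊢ (q5, 10101010, DZ) ⊢ (q5, 10101010, Z) ⊢ (q3, 0101010, DZ) ⊢ (q5, 101010, DDZ) ⊢ (q5, 101010, DZ) ⊢ (q5, 101010, Z) ⊢ (q3, 01010, DZ) ⊢ (q5, 1010, DDZ) ⊢ (q5, 1010, DZ) ⊢ (q5, 1010, Z) ⊢ (q3, 010, DZ) ⊢ (q5, 10, DDZ) ⊢ (q5, 10, DZ) ⊢ (q5, 10, Z) ⊢ (q3, 0, DZ) ⊢ (q5, ε, DDZ) ⊢ (q5, ε, DZ) ⊢ (q5, ε, Z) ⊢ (q4, ε, ε)
All input consumed and the stack is empty.

Accept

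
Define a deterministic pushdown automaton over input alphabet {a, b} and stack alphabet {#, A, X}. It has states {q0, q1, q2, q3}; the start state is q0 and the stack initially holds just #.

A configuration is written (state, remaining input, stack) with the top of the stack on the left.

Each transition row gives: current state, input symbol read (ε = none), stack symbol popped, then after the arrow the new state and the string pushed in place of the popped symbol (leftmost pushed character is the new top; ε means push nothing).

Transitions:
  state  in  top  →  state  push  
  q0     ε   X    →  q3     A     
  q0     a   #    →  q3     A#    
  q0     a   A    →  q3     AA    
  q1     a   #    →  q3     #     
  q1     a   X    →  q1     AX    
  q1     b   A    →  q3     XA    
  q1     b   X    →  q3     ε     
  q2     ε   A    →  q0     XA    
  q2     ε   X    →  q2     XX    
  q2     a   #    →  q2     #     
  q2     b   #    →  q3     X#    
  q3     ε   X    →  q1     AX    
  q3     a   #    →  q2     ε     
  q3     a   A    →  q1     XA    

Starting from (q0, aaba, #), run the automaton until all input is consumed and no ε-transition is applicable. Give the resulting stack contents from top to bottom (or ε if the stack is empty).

XA#

(q0, aaba, #)
  read a, top #: go to q3, push A# → (q3, aba, A#)
  read a, top A: go to q1, push XA → (q1, ba, XA#)
  read b, top X: go to q3, push ε → (q3, a, A#)
  read a, top A: go to q1, push XA → (q1, ε, XA#)
All input consumed in state q1 with stack XA#.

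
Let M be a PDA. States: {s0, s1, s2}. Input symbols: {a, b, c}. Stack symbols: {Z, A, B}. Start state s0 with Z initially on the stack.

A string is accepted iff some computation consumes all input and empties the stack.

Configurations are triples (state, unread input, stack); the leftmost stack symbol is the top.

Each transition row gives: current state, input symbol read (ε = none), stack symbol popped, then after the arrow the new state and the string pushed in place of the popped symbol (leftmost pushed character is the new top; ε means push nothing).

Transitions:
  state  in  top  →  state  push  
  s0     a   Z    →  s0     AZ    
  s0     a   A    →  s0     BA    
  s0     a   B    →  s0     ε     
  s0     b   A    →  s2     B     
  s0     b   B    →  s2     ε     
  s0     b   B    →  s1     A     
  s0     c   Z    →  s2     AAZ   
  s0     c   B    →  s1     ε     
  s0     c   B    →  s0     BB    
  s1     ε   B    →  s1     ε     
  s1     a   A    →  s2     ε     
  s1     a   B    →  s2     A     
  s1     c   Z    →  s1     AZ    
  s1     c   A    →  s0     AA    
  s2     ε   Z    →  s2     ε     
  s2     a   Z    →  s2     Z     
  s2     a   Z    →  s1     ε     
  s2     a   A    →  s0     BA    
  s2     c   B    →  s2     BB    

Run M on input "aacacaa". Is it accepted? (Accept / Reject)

One accepting computation: (s0, aacacaa, Z) ⊢ (s0, acacaa, AZ) ⊢ (s0, cacaa, BAZ) ⊢ (s0, acaa, BBAZ) ⊢ (s0, caa, BAZ) ⊢ (s1, aa, AZ) ⊢ (s2, a, Z) ⊢ (s1, ε, ε)
All input consumed and the stack is empty.

Accept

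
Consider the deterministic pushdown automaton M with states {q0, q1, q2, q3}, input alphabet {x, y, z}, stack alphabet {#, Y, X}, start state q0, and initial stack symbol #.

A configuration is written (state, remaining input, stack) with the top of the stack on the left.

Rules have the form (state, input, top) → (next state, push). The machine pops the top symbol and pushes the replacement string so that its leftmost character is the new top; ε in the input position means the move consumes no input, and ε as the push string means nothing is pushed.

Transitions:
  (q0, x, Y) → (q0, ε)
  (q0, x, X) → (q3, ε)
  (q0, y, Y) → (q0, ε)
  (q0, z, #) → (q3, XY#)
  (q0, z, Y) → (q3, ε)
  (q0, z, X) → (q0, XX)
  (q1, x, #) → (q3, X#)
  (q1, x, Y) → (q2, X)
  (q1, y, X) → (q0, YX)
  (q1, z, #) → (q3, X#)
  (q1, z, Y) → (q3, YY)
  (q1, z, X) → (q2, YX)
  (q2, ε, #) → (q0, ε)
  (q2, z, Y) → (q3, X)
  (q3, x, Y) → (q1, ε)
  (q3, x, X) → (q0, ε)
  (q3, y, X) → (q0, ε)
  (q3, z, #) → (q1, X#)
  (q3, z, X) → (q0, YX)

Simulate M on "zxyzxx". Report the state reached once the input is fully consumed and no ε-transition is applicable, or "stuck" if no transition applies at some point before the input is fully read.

q0

(q0, zxyzxx, #)
  read z, top #: go to q3, push XY# → (q3, xyzxx, XY#)
  read x, top X: go to q0, push ε → (q0, yzxx, Y#)
  read y, top Y: go to q0, push ε → (q0, zxx, #)
  read z, top #: go to q3, push XY# → (q3, xx, XY#)
  read x, top X: go to q0, push ε → (q0, x, Y#)
  read x, top Y: go to q0, push ε → (q0, ε, #)
All input consumed; M is in state q0.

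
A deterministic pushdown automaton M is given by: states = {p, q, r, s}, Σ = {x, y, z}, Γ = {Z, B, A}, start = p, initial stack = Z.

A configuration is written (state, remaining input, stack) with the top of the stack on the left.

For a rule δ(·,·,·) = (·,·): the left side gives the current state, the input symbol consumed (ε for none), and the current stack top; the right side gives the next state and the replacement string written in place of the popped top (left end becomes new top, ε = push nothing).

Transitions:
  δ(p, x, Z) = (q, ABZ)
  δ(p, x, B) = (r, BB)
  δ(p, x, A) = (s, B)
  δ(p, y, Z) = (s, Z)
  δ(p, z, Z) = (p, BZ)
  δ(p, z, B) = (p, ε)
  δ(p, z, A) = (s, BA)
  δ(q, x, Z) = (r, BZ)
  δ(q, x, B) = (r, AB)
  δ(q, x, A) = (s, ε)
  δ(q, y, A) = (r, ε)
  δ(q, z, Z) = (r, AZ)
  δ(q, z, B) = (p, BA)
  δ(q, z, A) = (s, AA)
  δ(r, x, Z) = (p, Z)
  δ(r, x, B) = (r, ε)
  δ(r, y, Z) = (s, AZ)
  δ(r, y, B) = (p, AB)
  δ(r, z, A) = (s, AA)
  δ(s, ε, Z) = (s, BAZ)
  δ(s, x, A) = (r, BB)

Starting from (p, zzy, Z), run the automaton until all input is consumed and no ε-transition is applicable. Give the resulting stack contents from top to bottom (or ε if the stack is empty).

(p, zzy, Z) ⊢ (p, zy, BZ) ⊢ (p, y, Z) ⊢ (s, ε, Z) ⊢ (s, ε, BAZ)
All input consumed in state s with stack BAZ.

BAZ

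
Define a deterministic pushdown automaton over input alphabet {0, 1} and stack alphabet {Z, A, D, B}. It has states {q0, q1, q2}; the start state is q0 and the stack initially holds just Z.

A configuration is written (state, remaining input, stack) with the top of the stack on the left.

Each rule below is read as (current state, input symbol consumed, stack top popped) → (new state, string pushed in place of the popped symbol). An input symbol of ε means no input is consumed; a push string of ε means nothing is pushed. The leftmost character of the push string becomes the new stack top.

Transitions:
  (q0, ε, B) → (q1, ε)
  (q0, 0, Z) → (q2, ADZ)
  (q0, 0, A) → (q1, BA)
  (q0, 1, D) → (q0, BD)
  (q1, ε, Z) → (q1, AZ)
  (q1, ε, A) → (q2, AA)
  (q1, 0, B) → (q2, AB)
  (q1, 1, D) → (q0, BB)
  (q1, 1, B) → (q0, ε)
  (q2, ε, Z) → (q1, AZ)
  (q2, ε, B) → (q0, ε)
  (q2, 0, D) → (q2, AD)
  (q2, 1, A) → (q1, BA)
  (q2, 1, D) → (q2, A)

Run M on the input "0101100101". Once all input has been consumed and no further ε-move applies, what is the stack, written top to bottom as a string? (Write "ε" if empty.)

BABABABADZ

(q0, 0101100101, Z) ⊢ (q2, 101100101, ADZ) ⊢ (q1, 01100101, BADZ) ⊢ (q2, 1100101, ABADZ) ⊢ (q1, 100101, BABADZ) ⊢ (q0, 00101, ABADZ) ⊢ (q1, 0101, BABADZ) ⊢ (q2, 101, ABABADZ) ⊢ (q1, 01, BABABADZ) ⊢ (q2, 1, ABABABADZ) ⊢ (q1, ε, BABABABADZ)
All input consumed in state q1 with stack BABABABADZ.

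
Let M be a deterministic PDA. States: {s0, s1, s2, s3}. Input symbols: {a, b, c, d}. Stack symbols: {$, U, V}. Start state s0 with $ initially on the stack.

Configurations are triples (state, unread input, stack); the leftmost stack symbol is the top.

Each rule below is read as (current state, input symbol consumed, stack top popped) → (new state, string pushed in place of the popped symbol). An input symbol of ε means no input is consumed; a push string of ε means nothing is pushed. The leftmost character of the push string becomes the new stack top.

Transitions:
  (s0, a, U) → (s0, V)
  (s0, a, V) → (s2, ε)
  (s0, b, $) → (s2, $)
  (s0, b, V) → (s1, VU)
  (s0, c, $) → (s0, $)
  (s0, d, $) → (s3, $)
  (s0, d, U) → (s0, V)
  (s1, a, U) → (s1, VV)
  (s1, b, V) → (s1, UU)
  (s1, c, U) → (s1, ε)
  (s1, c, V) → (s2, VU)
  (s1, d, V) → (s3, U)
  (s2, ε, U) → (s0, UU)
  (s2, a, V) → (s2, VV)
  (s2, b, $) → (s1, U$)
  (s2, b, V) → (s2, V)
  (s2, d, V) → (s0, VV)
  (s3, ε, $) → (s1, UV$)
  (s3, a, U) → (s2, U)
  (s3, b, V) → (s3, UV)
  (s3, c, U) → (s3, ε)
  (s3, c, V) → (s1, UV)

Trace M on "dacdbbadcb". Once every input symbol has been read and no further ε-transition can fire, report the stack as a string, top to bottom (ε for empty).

(s0, dacdbbadcb, $) ⊢ (s3, acdbbadcb, $) ⊢ (s1, acdbbadcb, UV$) ⊢ (s1, cdbbadcb, VVV$) ⊢ (s2, dbbadcb, VUVV$) ⊢ (s0, bbadcb, VVUVV$) ⊢ (s1, badcb, VUVUVV$) ⊢ (s1, adcb, UUUVUVV$) ⊢ (s1, dcb, VVUUVUVV$) ⊢ (s3, cb, UVUUVUVV$) ⊢ (s3, b, VUUVUVV$) ⊢ (s3, ε, UVUUVUVV$)
All input consumed in state s3 with stack UVUUVUVV$.

UVUUVUVV$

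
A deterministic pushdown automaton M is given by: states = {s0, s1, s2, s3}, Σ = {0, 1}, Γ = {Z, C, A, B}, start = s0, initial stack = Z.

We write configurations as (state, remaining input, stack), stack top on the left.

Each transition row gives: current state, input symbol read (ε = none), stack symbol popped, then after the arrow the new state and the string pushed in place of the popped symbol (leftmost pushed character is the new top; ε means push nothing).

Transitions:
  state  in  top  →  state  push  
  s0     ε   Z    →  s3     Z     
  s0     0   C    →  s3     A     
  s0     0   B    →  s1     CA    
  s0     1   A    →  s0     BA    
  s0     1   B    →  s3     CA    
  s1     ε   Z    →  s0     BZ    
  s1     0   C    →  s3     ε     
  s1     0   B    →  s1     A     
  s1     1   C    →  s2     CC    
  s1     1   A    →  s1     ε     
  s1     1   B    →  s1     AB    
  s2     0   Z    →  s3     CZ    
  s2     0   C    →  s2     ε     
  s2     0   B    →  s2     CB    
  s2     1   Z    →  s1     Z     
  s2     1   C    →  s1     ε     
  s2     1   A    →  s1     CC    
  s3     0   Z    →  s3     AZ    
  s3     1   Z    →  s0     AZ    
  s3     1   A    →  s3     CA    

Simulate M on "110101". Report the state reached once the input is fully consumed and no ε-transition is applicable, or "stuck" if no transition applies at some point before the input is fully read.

(s0, 110101, Z) ⊢ (s3, 110101, Z) ⊢ (s0, 10101, AZ) ⊢ (s0, 0101, BAZ) ⊢ (s1, 101, CAAZ) ⊢ (s2, 01, CCAAZ) ⊢ (s2, 1, CAAZ) ⊢ (s1, ε, AAZ)
All input consumed; M is in state s1.

s1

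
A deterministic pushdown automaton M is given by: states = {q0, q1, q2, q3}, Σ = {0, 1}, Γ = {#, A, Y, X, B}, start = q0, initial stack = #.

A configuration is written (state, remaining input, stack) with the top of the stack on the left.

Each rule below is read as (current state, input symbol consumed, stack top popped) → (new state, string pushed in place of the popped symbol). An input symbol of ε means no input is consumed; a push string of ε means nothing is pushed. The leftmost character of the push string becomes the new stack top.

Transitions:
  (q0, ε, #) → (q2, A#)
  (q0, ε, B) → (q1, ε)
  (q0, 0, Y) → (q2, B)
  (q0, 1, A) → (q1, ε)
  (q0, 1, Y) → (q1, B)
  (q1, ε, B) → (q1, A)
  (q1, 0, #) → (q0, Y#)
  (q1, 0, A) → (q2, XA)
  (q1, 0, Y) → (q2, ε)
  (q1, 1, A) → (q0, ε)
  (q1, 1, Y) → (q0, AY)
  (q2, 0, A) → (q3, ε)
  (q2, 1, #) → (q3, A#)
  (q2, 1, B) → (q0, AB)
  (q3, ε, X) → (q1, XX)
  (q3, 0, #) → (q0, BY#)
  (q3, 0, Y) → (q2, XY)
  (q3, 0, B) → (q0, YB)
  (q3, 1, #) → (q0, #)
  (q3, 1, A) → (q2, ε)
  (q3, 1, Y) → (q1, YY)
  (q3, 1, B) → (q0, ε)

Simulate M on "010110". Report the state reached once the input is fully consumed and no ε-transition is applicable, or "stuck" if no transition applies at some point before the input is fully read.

(q0, 010110, #)
  ε-move, top #: go to q2, push A# → (q2, 010110, A#)
  read 0, top A: go to q3, push ε → (q3, 10110, #)
  read 1, top #: go to q0, push # → (q0, 0110, #)
  ε-move, top #: go to q2, push A# → (q2, 0110, A#)
  read 0, top A: go to q3, push ε → (q3, 110, #)
  read 1, top #: go to q0, push # → (q0, 10, #)
  ε-move, top #: go to q2, push A# → (q2, 10, A#)
No transition for (q2, 1, top A); M blocks with input 10 remaining.

stuck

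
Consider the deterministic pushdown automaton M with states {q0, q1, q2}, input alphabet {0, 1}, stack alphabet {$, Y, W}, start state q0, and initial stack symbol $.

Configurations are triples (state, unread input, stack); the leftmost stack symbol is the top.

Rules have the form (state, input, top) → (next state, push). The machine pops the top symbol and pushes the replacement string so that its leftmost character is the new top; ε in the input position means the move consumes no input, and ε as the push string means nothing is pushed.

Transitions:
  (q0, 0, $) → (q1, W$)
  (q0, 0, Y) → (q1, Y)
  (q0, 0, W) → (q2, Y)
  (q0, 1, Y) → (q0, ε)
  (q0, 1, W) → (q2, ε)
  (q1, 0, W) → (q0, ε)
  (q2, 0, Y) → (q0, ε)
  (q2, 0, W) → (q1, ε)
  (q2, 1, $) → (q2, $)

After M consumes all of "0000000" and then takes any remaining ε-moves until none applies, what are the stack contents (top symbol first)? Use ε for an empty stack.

W$

(q0, 0000000, $)
  read 0, top $: go to q1, push W$ → (q1, 000000, W$)
  read 0, top W: go to q0, push ε → (q0, 00000, $)
  read 0, top $: go to q1, push W$ → (q1, 0000, W$)
  read 0, top W: go to q0, push ε → (q0, 000, $)
  read 0, top $: go to q1, push W$ → (q1, 00, W$)
  read 0, top W: go to q0, push ε → (q0, 0, $)
  read 0, top $: go to q1, push W$ → (q1, ε, W$)
All input consumed in state q1 with stack W$.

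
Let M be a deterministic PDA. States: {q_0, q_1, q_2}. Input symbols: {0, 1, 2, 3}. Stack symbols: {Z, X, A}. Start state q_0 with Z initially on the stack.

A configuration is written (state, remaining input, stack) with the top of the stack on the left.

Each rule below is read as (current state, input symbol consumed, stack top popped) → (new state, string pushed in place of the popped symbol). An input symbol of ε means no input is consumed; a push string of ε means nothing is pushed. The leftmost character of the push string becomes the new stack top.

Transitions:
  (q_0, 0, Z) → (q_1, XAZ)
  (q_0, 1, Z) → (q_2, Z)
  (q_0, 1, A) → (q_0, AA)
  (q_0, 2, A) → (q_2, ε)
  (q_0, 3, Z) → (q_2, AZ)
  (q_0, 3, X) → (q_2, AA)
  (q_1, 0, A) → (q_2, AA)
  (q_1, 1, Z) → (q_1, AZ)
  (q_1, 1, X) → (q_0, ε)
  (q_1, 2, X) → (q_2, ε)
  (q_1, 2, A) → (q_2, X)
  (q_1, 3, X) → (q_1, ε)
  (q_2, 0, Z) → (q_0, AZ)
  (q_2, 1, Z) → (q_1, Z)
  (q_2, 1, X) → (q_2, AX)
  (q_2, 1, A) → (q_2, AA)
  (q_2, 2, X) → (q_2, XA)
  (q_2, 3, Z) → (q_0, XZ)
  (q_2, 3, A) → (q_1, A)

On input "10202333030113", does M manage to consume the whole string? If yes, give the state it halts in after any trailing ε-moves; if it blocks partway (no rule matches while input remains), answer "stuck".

(q_0, 10202333030113, Z) ⊢ (q_2, 0202333030113, Z) ⊢ (q_0, 202333030113, AZ) ⊢ (q_2, 02333030113, Z) ⊢ (q_0, 2333030113, AZ) ⊢ (q_2, 333030113, Z) ⊢ (q_0, 33030113, XZ) ⊢ (q_2, 3030113, AAZ) ⊢ (q_1, 030113, AAZ) ⊢ (q_2, 30113, AAAZ) ⊢ (q_1, 0113, AAAZ) ⊢ (q_2, 113, AAAAZ) ⊢ (q_2, 13, AAAAAZ) ⊢ (q_2, 3, AAAAAAZ) ⊢ (q_1, ε, AAAAAAZ)
All input consumed; M is in state q_1.

q_1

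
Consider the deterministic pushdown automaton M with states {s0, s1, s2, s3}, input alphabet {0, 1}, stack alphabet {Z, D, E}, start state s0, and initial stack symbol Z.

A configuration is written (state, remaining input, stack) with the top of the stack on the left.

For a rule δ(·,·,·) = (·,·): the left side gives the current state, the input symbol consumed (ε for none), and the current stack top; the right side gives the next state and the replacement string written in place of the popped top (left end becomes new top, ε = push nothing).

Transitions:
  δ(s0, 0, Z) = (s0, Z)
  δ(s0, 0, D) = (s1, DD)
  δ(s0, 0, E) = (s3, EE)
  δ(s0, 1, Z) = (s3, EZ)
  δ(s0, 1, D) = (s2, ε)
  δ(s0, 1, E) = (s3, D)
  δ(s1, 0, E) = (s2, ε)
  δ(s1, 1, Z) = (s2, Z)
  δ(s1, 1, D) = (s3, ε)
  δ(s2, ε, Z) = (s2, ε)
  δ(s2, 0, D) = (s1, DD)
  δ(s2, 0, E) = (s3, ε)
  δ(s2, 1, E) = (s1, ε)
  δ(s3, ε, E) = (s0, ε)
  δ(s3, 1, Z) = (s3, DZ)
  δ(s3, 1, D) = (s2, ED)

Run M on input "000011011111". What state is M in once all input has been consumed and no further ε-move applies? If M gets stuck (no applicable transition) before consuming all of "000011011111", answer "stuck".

s0

(s0, 000011011111, Z) ⊢ (s0, 00011011111, Z) ⊢ (s0, 0011011111, Z) ⊢ (s0, 011011111, Z) ⊢ (s0, 11011111, Z) ⊢ (s3, 1011111, EZ) ⊢ (s0, 1011111, Z) ⊢ (s3, 011111, EZ) ⊢ (s0, 011111, Z) ⊢ (s0, 11111, Z) ⊢ (s3, 1111, EZ) ⊢ (s0, 1111, Z) ⊢ (s3, 111, EZ) ⊢ (s0, 111, Z) ⊢ (s3, 11, EZ) ⊢ (s0, 11, Z) ⊢ (s3, 1, EZ) ⊢ (s0, 1, Z) ⊢ (s3, ε, EZ) ⊢ (s0, ε, Z)
All input consumed; M is in state s0.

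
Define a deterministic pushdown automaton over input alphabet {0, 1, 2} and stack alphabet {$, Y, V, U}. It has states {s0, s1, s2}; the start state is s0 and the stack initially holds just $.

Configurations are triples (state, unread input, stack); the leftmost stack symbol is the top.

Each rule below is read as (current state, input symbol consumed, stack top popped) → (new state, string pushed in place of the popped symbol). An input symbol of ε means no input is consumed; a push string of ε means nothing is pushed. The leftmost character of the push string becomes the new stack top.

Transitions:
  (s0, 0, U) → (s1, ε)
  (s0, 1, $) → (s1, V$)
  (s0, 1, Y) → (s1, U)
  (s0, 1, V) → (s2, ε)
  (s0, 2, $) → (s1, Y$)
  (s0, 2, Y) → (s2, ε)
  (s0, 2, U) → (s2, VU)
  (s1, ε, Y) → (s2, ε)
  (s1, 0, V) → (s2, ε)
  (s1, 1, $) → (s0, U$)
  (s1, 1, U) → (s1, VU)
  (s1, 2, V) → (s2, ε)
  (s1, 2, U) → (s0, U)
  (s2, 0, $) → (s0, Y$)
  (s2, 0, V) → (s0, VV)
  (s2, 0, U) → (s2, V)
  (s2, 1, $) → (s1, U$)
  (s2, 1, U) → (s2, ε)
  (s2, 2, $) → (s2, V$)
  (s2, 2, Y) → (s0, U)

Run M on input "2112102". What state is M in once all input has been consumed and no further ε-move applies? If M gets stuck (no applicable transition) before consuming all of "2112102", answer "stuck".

(s0, 2112102, $) ⊢ (s1, 112102, Y$) ⊢ (s2, 112102, $) ⊢ (s1, 12102, U$) ⊢ (s1, 2102, VU$) ⊢ (s2, 102, U$) ⊢ (s2, 02, $) ⊢ (s0, 2, Y$) ⊢ (s2, ε, $)
All input consumed; M is in state s2.

s2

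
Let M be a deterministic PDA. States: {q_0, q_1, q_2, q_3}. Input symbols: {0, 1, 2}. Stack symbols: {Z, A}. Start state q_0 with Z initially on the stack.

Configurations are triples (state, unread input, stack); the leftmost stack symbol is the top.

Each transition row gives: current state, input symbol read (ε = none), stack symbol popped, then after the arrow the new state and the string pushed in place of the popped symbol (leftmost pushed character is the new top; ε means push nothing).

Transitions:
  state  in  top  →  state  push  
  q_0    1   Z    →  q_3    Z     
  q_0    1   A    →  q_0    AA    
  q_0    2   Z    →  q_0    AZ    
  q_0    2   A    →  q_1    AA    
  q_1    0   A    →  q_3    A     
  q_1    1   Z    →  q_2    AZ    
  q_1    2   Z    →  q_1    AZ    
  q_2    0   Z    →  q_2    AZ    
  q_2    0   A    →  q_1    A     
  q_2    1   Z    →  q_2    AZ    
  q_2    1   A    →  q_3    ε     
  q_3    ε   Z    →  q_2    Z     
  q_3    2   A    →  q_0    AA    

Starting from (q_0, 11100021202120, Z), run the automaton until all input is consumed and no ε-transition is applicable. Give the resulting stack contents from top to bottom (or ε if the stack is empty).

AAAAAAAZ

(q_0, 11100021202120, Z) ⊢ (q_3, 1100021202120, Z) ⊢ (q_2, 1100021202120, Z) ⊢ (q_2, 100021202120, AZ) ⊢ (q_3, 00021202120, Z) ⊢ (q_2, 00021202120, Z) ⊢ (q_2, 0021202120, AZ) ⊢ (q_1, 021202120, AZ) ⊢ (q_3, 21202120, AZ) ⊢ (q_0, 1202120, AAZ) ⊢ (q_0, 202120, AAAZ) ⊢ (q_1, 02120, AAAAZ) ⊢ (q_3, 2120, AAAAZ) ⊢ (q_0, 120, AAAAAZ) ⊢ (q_0, 20, AAAAAAZ) ⊢ (q_1, 0, AAAAAAAZ) ⊢ (q_3, ε, AAAAAAAZ)
All input consumed in state q_3 with stack AAAAAAAZ.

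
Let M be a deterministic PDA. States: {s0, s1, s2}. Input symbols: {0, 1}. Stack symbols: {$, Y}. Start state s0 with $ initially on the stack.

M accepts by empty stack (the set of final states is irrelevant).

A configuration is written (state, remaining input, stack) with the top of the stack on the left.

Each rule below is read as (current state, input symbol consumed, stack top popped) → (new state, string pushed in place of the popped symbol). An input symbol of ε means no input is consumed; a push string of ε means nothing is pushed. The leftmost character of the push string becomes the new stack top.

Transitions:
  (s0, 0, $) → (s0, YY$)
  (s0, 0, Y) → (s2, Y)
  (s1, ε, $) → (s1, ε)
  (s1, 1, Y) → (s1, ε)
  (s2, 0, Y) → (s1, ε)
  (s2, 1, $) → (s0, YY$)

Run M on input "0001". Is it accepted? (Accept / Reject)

(s0, 0001, $) ⊢ (s0, 001, YY$) ⊢ (s2, 01, YY$) ⊢ (s1, 1, Y$) ⊢ (s1, ε, $) ⊢ (s1, ε, ε)
All input consumed and the stack is empty.

Accept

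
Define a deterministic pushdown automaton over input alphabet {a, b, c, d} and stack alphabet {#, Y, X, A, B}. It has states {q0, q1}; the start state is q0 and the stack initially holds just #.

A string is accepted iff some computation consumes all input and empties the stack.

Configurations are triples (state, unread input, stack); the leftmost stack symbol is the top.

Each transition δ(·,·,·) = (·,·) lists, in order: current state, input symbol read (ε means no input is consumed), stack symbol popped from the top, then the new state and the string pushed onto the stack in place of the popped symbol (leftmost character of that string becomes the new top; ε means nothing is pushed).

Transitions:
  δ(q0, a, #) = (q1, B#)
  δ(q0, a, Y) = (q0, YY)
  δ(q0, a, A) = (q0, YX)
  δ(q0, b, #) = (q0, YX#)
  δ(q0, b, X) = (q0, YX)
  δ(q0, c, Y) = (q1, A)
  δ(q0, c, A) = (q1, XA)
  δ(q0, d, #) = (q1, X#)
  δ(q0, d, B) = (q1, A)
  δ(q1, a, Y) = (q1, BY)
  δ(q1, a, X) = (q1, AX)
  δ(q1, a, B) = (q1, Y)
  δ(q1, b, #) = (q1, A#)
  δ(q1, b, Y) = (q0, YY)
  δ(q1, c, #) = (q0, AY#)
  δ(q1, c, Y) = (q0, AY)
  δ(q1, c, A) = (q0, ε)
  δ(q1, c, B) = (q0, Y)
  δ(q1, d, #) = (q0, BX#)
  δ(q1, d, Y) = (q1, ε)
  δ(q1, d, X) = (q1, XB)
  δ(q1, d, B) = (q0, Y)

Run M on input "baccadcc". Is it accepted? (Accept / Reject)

Reject

(q0, baccadcc, #) ⊢ (q0, accadcc, YX#) ⊢ (q0, ccadcc, YYX#) ⊢ (q1, cadcc, AYX#) ⊢ (q0, adcc, YX#) ⊢ (q0, dcc, YYX#)
No transition applies at (q0, dcc, YYX#); input not fully consumed.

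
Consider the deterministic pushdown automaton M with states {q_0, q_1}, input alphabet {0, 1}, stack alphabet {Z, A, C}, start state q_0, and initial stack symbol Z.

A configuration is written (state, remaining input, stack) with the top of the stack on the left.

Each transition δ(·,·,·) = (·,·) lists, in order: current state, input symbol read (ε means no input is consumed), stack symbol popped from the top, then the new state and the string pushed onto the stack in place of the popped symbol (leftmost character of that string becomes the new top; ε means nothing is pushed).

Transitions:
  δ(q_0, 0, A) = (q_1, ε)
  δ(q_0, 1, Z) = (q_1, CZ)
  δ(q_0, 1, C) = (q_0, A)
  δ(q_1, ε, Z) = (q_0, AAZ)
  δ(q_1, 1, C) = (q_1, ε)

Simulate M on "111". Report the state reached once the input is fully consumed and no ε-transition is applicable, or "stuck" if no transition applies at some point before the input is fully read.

(q_0, 111, Z)
  read 1, top Z: go to q_1, push CZ → (q_1, 11, CZ)
  read 1, top C: go to q_1, push ε → (q_1, 1, Z)
  ε-move, top Z: go to q_0, push AAZ → (q_0, 1, AAZ)
No transition for (q_0, 1, top A); M blocks with input 1 remaining.

stuck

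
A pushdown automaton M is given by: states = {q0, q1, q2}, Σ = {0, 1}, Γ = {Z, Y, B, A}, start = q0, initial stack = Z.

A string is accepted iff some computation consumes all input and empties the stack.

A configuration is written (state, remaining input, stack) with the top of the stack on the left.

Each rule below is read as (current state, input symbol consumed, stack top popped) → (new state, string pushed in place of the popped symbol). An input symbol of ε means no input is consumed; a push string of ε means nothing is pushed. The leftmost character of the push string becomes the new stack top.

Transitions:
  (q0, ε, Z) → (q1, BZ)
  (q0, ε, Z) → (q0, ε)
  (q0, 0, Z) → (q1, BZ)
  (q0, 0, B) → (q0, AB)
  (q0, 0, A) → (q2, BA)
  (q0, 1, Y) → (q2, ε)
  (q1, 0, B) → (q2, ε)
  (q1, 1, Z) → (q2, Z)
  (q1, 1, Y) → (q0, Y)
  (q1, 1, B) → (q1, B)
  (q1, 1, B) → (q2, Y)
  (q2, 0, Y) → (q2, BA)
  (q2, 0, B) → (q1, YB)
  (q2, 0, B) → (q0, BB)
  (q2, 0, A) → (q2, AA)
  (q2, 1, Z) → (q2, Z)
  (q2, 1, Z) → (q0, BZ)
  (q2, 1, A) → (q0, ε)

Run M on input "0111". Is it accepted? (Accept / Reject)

Reject

No computation consumes all input and empties the stack.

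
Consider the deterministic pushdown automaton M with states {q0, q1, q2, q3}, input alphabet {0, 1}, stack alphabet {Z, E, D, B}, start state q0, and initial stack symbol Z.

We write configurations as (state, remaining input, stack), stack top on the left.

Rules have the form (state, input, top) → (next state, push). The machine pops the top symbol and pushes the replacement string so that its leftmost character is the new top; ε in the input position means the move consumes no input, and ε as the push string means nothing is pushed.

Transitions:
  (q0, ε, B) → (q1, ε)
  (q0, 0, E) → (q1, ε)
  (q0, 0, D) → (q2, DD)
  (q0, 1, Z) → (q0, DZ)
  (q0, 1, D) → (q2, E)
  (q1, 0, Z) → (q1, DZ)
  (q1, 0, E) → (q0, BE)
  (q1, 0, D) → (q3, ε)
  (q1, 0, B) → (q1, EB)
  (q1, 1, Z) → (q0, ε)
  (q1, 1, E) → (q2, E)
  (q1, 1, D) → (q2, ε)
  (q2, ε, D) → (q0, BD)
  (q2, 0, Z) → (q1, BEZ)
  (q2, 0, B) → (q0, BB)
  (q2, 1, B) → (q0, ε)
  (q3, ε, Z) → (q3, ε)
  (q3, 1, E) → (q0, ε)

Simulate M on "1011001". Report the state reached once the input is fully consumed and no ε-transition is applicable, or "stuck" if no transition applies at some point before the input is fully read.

q2

(q0, 1011001, Z) ⊢ (q0, 011001, DZ) ⊢ (q2, 11001, DDZ) ⊢ (q0, 11001, BDDZ) ⊢ (q1, 11001, DDZ) ⊢ (q2, 1001, DZ) ⊢ (q0, 1001, BDZ) ⊢ (q1, 1001, DZ) ⊢ (q2, 001, Z) ⊢ (q1, 01, BEZ) ⊢ (q1, 1, EBEZ) ⊢ (q2, ε, EBEZ)
All input consumed; M is in state q2.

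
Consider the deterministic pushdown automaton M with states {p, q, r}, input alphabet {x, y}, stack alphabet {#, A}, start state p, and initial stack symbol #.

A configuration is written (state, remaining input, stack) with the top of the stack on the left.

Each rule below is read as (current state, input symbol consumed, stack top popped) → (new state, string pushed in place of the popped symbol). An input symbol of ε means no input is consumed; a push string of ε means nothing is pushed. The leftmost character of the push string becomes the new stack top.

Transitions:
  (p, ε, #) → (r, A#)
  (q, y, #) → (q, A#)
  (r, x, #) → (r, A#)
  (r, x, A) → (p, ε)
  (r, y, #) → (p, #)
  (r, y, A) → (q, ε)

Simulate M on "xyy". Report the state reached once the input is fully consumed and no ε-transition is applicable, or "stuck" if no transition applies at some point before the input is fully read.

q

(p, xyy, #) ⊢ (r, xyy, A#) ⊢ (p, yy, #) ⊢ (r, yy, A#) ⊢ (q, y, #) ⊢ (q, ε, A#)
All input consumed; M is in state q.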